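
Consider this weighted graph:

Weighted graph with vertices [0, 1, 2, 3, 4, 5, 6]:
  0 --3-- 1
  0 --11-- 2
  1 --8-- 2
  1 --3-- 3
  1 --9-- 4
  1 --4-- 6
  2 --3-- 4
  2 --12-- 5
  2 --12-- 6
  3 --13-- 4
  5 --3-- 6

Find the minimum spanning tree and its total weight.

Applying Kruskal's algorithm (sort edges by weight, add if no cycle):
  Add (0,1) w=3
  Add (1,3) w=3
  Add (2,4) w=3
  Add (5,6) w=3
  Add (1,6) w=4
  Add (1,2) w=8
  Skip (1,4) w=9 (creates cycle)
  Skip (0,2) w=11 (creates cycle)
  Skip (2,6) w=12 (creates cycle)
  Skip (2,5) w=12 (creates cycle)
  Skip (3,4) w=13 (creates cycle)
MST weight = 24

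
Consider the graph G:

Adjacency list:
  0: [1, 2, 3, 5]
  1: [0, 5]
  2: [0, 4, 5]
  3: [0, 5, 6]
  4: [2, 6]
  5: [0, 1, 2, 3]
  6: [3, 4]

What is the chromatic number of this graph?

The graph has a maximum clique of size 3 (lower bound on chromatic number).
A valid 3-coloring: {0: 0, 1: 2, 2: 2, 3: 2, 4: 0, 5: 1, 6: 1}.
Chromatic number = 3.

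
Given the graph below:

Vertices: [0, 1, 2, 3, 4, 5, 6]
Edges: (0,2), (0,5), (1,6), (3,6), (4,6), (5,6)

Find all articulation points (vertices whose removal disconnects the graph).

An articulation point is a vertex whose removal disconnects the graph.
Articulation points: [0, 5, 6]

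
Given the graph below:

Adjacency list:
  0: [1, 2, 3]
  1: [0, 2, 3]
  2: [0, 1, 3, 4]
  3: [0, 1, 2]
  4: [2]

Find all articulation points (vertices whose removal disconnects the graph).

An articulation point is a vertex whose removal disconnects the graph.
Articulation points: [2]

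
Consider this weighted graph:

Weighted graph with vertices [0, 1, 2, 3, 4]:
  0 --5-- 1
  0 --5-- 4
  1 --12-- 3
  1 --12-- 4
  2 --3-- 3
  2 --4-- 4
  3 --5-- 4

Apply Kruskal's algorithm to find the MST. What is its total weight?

Applying Kruskal's algorithm (sort edges by weight, add if no cycle):
  Add (2,3) w=3
  Add (2,4) w=4
  Add (0,4) w=5
  Add (0,1) w=5
  Skip (3,4) w=5 (creates cycle)
  Skip (1,3) w=12 (creates cycle)
  Skip (1,4) w=12 (creates cycle)
MST weight = 17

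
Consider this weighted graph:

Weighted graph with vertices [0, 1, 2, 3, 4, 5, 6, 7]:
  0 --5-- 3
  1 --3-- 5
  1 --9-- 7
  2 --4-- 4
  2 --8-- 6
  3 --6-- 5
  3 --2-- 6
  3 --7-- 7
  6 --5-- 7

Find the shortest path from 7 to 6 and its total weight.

Using Dijkstra's algorithm from vertex 7:
Shortest path: 7 -> 6
Total weight: 5 = 5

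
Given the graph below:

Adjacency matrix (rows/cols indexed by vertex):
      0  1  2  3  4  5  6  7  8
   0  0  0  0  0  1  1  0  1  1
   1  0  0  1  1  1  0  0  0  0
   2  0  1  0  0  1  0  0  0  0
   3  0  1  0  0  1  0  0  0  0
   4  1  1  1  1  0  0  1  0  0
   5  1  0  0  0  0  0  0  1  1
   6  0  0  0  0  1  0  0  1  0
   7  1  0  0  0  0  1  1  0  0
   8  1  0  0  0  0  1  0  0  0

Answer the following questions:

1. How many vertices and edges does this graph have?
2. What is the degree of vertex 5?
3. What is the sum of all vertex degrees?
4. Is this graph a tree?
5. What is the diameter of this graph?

Count: 9 vertices, 13 edges.
Vertex 5 has neighbors [0, 7, 8], degree = 3.
Handshaking lemma: 2 * 13 = 26.
A tree on 9 vertices has 8 edges. This graph has 13 edges (5 extra). Not a tree.
Diameter (longest shortest path) = 3.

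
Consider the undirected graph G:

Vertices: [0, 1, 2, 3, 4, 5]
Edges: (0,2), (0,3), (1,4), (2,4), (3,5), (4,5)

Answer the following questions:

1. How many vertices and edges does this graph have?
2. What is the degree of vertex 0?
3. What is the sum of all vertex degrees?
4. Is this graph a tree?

Count: 6 vertices, 6 edges.
Vertex 0 has neighbors [2, 3], degree = 2.
Handshaking lemma: 2 * 6 = 12.
A tree on 6 vertices has 5 edges. This graph has 6 edges (1 extra). Not a tree.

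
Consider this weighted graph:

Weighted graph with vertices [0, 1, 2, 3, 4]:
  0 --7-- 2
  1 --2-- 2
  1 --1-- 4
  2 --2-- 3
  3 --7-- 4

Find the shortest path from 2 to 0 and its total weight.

Using Dijkstra's algorithm from vertex 2:
Shortest path: 2 -> 0
Total weight: 7 = 7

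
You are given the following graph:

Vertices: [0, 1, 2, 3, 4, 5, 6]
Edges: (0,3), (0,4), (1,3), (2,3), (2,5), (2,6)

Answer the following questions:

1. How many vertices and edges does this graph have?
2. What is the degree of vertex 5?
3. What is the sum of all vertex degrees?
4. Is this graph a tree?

Count: 7 vertices, 6 edges.
Vertex 5 has neighbors [2], degree = 1.
Handshaking lemma: 2 * 6 = 12.
A graph is a tree iff it is connected and has exactly n-1 edges. This graph is connected (all 7 vertices in one component) and has 7-1 = 6 edges. It is a tree.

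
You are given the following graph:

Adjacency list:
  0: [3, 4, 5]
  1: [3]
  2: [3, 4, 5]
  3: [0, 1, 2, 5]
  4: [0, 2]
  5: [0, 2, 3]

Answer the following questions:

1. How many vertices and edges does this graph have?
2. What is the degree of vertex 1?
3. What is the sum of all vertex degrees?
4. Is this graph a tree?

Count: 6 vertices, 8 edges.
Vertex 1 has neighbors [3], degree = 1.
Handshaking lemma: 2 * 8 = 16.
A tree on 6 vertices has 5 edges. This graph has 8 edges (3 extra). Not a tree.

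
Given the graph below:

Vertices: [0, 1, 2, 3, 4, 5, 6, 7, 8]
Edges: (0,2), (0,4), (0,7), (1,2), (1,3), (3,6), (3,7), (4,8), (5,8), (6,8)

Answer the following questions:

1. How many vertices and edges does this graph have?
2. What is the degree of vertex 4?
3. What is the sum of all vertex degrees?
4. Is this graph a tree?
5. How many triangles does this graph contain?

Count: 9 vertices, 10 edges.
Vertex 4 has neighbors [0, 8], degree = 2.
Handshaking lemma: 2 * 10 = 20.
A tree on 9 vertices has 8 edges. This graph has 10 edges (2 extra). Not a tree.
Number of triangles = 0.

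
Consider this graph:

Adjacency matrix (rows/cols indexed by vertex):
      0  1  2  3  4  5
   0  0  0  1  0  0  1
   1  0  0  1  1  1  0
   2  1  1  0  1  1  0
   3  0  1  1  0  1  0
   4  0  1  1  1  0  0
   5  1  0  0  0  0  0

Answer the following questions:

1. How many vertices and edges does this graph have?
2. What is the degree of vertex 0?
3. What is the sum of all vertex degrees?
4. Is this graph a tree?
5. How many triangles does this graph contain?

Count: 6 vertices, 8 edges.
Vertex 0 has neighbors [2, 5], degree = 2.
Handshaking lemma: 2 * 8 = 16.
A tree on 6 vertices has 5 edges. This graph has 8 edges (3 extra). Not a tree.
Number of triangles = 4.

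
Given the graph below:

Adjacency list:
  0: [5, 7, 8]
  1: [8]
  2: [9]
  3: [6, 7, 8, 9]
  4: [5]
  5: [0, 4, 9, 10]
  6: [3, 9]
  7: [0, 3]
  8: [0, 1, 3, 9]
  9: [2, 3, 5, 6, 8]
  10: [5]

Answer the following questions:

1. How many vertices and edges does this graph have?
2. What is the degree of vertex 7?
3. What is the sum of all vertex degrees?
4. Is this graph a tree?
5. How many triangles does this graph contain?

Count: 11 vertices, 14 edges.
Vertex 7 has neighbors [0, 3], degree = 2.
Handshaking lemma: 2 * 14 = 28.
A tree on 11 vertices has 10 edges. This graph has 14 edges (4 extra). Not a tree.
Number of triangles = 2.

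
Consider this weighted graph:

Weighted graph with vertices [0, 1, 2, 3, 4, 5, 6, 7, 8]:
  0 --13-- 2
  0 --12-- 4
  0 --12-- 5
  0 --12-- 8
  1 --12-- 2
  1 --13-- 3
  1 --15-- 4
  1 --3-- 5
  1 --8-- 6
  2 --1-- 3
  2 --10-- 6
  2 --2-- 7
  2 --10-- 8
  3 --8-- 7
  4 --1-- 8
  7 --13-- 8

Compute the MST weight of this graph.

Applying Kruskal's algorithm (sort edges by weight, add if no cycle):
  Add (2,3) w=1
  Add (4,8) w=1
  Add (2,7) w=2
  Add (1,5) w=3
  Add (1,6) w=8
  Skip (3,7) w=8 (creates cycle)
  Add (2,8) w=10
  Add (2,6) w=10
  Add (0,5) w=12
  Skip (0,8) w=12 (creates cycle)
  Skip (0,4) w=12 (creates cycle)
  Skip (1,2) w=12 (creates cycle)
  Skip (0,2) w=13 (creates cycle)
  Skip (1,3) w=13 (creates cycle)
  Skip (7,8) w=13 (creates cycle)
  Skip (1,4) w=15 (creates cycle)
MST weight = 47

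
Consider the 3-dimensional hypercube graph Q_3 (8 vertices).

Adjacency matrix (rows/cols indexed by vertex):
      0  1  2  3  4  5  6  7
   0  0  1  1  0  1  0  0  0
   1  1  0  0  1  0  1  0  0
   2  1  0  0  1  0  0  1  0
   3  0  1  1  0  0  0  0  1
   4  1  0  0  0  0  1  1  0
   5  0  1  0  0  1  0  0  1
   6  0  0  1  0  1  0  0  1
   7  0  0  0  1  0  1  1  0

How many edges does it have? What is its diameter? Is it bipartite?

The 3-dimensional hypercube Q_3 has 8 vertices and each vertex has degree 3.
Total edges = 8 * 3 / 2 = 12.
Diameter = 3 (max Hamming distance between binary labels).
Hypercubes are bipartite (partition by parity of binary representation).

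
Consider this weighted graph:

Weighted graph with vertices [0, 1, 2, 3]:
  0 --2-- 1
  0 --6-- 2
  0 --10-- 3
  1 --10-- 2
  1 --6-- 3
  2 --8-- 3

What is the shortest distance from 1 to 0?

Using Dijkstra's algorithm from vertex 1:
Shortest path: 1 -> 0
Total weight: 2 = 2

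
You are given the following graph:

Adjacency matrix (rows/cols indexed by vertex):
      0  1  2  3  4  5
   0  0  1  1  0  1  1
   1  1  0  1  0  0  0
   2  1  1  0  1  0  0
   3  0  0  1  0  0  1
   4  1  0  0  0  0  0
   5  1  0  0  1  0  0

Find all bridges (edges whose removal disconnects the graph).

A bridge is an edge whose removal increases the number of connected components.
Bridges found: (0,4)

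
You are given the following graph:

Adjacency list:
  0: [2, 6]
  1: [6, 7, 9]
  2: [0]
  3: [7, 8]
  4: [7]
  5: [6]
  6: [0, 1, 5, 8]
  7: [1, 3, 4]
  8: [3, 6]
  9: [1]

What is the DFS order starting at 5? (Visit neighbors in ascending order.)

DFS from vertex 5 (neighbors processed in ascending order):
Visit order: 5, 6, 0, 2, 1, 7, 3, 8, 4, 9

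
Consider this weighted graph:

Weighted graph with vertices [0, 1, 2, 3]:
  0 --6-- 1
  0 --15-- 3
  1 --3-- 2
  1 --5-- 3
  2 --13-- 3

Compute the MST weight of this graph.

Applying Kruskal's algorithm (sort edges by weight, add if no cycle):
  Add (1,2) w=3
  Add (1,3) w=5
  Add (0,1) w=6
  Skip (2,3) w=13 (creates cycle)
  Skip (0,3) w=15 (creates cycle)
MST weight = 14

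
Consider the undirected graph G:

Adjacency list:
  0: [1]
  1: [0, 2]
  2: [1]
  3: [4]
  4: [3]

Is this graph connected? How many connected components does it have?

Checking connectivity: the graph has 2 connected component(s).
Components: [[0, 1, 2], [3, 4]]. The graph is NOT connected.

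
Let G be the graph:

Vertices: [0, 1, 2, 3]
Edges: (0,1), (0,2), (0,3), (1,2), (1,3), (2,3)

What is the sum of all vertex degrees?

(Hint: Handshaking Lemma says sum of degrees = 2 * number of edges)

Count edges: 6 edges.
By Handshaking Lemma: sum of degrees = 2 * 6 = 12.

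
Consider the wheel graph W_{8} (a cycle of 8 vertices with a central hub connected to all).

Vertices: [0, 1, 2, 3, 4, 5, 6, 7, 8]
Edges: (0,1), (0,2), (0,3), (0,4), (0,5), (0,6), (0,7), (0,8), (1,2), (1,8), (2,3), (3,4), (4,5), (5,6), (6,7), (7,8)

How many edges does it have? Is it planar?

Wheel graph W_{8}: 8 cycle edges + 8 spoke edges = 16 edges.
Total vertices: 9.
The graph is planar.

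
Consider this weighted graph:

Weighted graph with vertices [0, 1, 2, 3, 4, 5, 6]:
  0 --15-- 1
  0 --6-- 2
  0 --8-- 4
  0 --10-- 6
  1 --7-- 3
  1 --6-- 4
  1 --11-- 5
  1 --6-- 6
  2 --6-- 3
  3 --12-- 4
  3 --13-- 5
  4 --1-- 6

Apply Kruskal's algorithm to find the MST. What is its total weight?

Applying Kruskal's algorithm (sort edges by weight, add if no cycle):
  Add (4,6) w=1
  Add (0,2) w=6
  Add (1,6) w=6
  Skip (1,4) w=6 (creates cycle)
  Add (2,3) w=6
  Add (1,3) w=7
  Skip (0,4) w=8 (creates cycle)
  Skip (0,6) w=10 (creates cycle)
  Add (1,5) w=11
  Skip (3,4) w=12 (creates cycle)
  Skip (3,5) w=13 (creates cycle)
  Skip (0,1) w=15 (creates cycle)
MST weight = 37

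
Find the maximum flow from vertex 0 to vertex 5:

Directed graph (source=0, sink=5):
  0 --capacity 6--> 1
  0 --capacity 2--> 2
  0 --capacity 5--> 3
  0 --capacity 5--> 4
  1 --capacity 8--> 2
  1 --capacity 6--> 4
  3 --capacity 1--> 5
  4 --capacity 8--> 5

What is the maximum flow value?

Computing max flow:
  Flow on (0->1): 3/6
  Flow on (0->3): 1/5
  Flow on (0->4): 5/5
  Flow on (1->4): 3/6
  Flow on (3->5): 1/1
  Flow on (4->5): 8/8
Maximum flow = 9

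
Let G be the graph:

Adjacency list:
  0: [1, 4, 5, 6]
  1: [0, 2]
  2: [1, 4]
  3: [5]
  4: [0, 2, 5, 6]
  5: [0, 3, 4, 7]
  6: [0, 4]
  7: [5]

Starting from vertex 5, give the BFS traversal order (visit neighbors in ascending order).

BFS from vertex 5 (neighbors processed in ascending order):
Visit order: 5, 0, 3, 4, 7, 1, 6, 2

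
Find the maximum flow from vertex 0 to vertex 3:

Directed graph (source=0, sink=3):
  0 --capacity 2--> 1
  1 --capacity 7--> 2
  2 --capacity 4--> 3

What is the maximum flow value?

Computing max flow:
  Flow on (0->1): 2/2
  Flow on (1->2): 2/7
  Flow on (2->3): 2/4
Maximum flow = 2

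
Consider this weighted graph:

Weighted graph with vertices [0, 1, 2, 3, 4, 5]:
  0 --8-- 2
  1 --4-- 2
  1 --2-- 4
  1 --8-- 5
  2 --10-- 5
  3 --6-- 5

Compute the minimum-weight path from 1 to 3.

Using Dijkstra's algorithm from vertex 1:
Shortest path: 1 -> 5 -> 3
Total weight: 8 + 6 = 14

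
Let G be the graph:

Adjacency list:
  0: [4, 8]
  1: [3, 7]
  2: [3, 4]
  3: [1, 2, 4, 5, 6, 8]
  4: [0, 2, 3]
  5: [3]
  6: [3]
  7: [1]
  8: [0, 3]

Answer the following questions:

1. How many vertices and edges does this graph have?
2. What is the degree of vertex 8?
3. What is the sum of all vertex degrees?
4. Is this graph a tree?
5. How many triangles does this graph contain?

Count: 9 vertices, 10 edges.
Vertex 8 has neighbors [0, 3], degree = 2.
Handshaking lemma: 2 * 10 = 20.
A tree on 9 vertices has 8 edges. This graph has 10 edges (2 extra). Not a tree.
Number of triangles = 1.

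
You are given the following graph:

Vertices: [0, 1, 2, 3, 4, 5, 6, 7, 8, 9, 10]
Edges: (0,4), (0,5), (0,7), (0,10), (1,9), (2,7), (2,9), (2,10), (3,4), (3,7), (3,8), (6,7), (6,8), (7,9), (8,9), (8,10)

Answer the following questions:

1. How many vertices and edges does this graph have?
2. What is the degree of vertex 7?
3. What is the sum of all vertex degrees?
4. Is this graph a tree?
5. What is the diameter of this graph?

Count: 11 vertices, 16 edges.
Vertex 7 has neighbors [0, 2, 3, 6, 9], degree = 5.
Handshaking lemma: 2 * 16 = 32.
A tree on 11 vertices has 10 edges. This graph has 16 edges (6 extra). Not a tree.
Diameter (longest shortest path) = 4.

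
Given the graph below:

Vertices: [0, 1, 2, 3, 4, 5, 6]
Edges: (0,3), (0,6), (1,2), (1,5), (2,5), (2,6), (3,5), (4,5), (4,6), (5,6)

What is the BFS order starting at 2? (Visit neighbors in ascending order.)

BFS from vertex 2 (neighbors processed in ascending order):
Visit order: 2, 1, 5, 6, 3, 4, 0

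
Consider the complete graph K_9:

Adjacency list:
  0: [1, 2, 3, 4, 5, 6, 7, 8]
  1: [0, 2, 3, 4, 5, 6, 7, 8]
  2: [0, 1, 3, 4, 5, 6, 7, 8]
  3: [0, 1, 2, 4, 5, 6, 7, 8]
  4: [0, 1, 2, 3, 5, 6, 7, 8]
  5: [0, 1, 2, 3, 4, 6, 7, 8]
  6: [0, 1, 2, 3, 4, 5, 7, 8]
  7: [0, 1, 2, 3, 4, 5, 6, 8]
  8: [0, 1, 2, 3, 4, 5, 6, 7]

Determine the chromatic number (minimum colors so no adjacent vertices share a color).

In K_9, every vertex is adjacent to every other vertex.
Each vertex needs a unique color.
Chromatic number = 9.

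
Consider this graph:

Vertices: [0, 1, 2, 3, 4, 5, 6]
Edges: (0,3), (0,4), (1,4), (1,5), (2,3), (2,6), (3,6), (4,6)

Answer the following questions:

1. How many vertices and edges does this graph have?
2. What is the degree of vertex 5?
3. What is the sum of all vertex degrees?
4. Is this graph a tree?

Count: 7 vertices, 8 edges.
Vertex 5 has neighbors [1], degree = 1.
Handshaking lemma: 2 * 8 = 16.
A tree on 7 vertices has 6 edges. This graph has 8 edges (2 extra). Not a tree.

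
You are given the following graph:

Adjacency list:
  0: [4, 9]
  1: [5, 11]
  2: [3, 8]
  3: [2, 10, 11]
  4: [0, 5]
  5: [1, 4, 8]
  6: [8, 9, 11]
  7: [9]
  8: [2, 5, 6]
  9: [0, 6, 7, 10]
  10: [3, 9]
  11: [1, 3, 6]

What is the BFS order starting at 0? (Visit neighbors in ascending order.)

BFS from vertex 0 (neighbors processed in ascending order):
Visit order: 0, 4, 9, 5, 6, 7, 10, 1, 8, 11, 3, 2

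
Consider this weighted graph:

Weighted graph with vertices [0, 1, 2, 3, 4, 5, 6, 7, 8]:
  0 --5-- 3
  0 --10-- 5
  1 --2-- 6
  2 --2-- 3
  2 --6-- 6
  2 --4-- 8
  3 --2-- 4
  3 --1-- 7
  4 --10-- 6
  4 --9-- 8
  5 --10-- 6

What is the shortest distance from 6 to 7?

Using Dijkstra's algorithm from vertex 6:
Shortest path: 6 -> 2 -> 3 -> 7
Total weight: 6 + 2 + 1 = 9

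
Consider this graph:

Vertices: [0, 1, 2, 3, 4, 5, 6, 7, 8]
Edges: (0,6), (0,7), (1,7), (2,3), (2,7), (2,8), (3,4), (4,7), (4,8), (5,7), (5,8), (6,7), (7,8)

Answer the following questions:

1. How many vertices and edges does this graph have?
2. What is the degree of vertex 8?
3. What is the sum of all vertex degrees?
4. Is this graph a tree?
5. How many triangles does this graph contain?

Count: 9 vertices, 13 edges.
Vertex 8 has neighbors [2, 4, 5, 7], degree = 4.
Handshaking lemma: 2 * 13 = 26.
A tree on 9 vertices has 8 edges. This graph has 13 edges (5 extra). Not a tree.
Number of triangles = 4.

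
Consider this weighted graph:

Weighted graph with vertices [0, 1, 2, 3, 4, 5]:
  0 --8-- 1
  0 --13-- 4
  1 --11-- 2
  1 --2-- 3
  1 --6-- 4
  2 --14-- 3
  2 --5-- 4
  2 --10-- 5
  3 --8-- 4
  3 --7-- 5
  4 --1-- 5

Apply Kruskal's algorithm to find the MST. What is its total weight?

Applying Kruskal's algorithm (sort edges by weight, add if no cycle):
  Add (4,5) w=1
  Add (1,3) w=2
  Add (2,4) w=5
  Add (1,4) w=6
  Skip (3,5) w=7 (creates cycle)
  Add (0,1) w=8
  Skip (3,4) w=8 (creates cycle)
  Skip (2,5) w=10 (creates cycle)
  Skip (1,2) w=11 (creates cycle)
  Skip (0,4) w=13 (creates cycle)
  Skip (2,3) w=14 (creates cycle)
MST weight = 22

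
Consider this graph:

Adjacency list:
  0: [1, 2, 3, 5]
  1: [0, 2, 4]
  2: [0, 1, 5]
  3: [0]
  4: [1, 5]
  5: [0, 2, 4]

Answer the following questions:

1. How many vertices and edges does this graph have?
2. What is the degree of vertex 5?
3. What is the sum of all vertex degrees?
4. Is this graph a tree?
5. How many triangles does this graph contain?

Count: 6 vertices, 8 edges.
Vertex 5 has neighbors [0, 2, 4], degree = 3.
Handshaking lemma: 2 * 8 = 16.
A tree on 6 vertices has 5 edges. This graph has 8 edges (3 extra). Not a tree.
Number of triangles = 2.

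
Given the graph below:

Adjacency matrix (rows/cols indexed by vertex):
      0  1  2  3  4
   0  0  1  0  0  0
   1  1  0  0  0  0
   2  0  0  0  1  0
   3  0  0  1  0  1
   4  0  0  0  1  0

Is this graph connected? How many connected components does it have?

Checking connectivity: the graph has 2 connected component(s).
Components: [[0, 1], [2, 3, 4]]. The graph is NOT connected.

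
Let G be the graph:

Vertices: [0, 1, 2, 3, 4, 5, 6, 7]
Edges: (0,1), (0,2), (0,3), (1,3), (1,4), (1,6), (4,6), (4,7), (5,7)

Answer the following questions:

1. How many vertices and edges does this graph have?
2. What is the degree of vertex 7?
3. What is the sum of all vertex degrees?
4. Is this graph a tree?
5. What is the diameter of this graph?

Count: 8 vertices, 9 edges.
Vertex 7 has neighbors [4, 5], degree = 2.
Handshaking lemma: 2 * 9 = 18.
A tree on 8 vertices has 7 edges. This graph has 9 edges (2 extra). Not a tree.
Diameter (longest shortest path) = 5.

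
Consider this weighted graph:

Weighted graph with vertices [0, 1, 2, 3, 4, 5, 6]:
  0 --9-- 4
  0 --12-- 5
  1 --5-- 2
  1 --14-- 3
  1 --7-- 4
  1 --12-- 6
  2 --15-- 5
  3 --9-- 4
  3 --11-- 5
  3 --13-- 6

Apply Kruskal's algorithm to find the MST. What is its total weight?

Applying Kruskal's algorithm (sort edges by weight, add if no cycle):
  Add (1,2) w=5
  Add (1,4) w=7
  Add (0,4) w=9
  Add (3,4) w=9
  Add (3,5) w=11
  Skip (0,5) w=12 (creates cycle)
  Add (1,6) w=12
  Skip (3,6) w=13 (creates cycle)
  Skip (1,3) w=14 (creates cycle)
  Skip (2,5) w=15 (creates cycle)
MST weight = 53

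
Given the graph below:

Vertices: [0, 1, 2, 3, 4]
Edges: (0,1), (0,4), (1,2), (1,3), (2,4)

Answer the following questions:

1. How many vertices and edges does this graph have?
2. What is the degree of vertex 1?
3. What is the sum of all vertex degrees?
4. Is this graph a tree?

Count: 5 vertices, 5 edges.
Vertex 1 has neighbors [0, 2, 3], degree = 3.
Handshaking lemma: 2 * 5 = 10.
A tree on 5 vertices has 4 edges. This graph has 5 edges (1 extra). Not a tree.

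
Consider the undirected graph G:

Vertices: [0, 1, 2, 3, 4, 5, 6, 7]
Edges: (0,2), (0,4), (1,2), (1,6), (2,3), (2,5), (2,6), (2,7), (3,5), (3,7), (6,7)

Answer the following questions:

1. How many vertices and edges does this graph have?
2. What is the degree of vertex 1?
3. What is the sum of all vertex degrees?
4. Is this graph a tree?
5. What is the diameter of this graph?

Count: 8 vertices, 11 edges.
Vertex 1 has neighbors [2, 6], degree = 2.
Handshaking lemma: 2 * 11 = 22.
A tree on 8 vertices has 7 edges. This graph has 11 edges (4 extra). Not a tree.
Diameter (longest shortest path) = 3.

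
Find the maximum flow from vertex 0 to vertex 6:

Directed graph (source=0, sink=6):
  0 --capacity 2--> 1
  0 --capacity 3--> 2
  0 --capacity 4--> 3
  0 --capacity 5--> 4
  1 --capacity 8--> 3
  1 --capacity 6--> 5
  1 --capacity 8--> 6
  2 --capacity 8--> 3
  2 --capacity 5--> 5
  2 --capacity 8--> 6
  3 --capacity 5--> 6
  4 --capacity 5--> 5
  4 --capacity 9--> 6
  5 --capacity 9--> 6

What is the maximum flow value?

Computing max flow:
  Flow on (0->1): 2/2
  Flow on (0->2): 3/3
  Flow on (0->3): 4/4
  Flow on (0->4): 5/5
  Flow on (1->6): 2/8
  Flow on (2->6): 3/8
  Flow on (3->6): 4/5
  Flow on (4->6): 5/9
Maximum flow = 14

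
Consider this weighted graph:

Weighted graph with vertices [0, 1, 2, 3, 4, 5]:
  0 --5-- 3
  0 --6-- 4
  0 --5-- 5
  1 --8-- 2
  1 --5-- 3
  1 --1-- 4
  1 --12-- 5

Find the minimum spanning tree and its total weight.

Applying Kruskal's algorithm (sort edges by weight, add if no cycle):
  Add (1,4) w=1
  Add (0,3) w=5
  Add (0,5) w=5
  Add (1,3) w=5
  Skip (0,4) w=6 (creates cycle)
  Add (1,2) w=8
  Skip (1,5) w=12 (creates cycle)
MST weight = 24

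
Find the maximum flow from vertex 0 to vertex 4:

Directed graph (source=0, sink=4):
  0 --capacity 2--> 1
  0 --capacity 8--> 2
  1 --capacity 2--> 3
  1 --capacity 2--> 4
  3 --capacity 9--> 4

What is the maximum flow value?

Computing max flow:
  Flow on (0->1): 2/2
  Flow on (1->4): 2/2
Maximum flow = 2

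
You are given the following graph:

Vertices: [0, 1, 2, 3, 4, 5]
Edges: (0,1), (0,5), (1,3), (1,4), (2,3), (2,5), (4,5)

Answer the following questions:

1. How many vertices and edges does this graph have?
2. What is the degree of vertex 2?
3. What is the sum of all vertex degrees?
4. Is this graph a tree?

Count: 6 vertices, 7 edges.
Vertex 2 has neighbors [3, 5], degree = 2.
Handshaking lemma: 2 * 7 = 14.
A tree on 6 vertices has 5 edges. This graph has 7 edges (2 extra). Not a tree.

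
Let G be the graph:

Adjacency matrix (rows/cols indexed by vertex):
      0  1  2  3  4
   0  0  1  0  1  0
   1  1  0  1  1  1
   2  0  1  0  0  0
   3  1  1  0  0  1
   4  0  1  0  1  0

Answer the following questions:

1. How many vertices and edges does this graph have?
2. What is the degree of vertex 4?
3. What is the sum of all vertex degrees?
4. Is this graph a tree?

Count: 5 vertices, 6 edges.
Vertex 4 has neighbors [1, 3], degree = 2.
Handshaking lemma: 2 * 6 = 12.
A tree on 5 vertices has 4 edges. This graph has 6 edges (2 extra). Not a tree.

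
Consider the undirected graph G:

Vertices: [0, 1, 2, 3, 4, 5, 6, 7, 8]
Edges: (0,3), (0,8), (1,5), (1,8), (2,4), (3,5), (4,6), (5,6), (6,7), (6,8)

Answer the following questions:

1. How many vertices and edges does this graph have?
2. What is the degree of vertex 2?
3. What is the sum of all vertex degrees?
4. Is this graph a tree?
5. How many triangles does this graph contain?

Count: 9 vertices, 10 edges.
Vertex 2 has neighbors [4], degree = 1.
Handshaking lemma: 2 * 10 = 20.
A tree on 9 vertices has 8 edges. This graph has 10 edges (2 extra). Not a tree.
Number of triangles = 0.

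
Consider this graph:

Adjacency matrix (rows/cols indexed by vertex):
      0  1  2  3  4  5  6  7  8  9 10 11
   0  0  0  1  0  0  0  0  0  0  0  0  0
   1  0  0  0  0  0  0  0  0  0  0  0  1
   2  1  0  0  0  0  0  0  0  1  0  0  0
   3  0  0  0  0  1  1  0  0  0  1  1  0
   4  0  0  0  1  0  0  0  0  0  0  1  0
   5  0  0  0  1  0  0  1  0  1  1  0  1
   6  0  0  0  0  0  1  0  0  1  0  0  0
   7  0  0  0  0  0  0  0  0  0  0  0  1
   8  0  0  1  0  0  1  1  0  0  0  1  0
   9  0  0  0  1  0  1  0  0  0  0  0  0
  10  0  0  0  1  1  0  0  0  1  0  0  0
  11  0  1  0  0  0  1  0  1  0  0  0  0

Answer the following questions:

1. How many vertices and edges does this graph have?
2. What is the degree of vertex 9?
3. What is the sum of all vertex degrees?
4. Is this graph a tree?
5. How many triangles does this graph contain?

Count: 12 vertices, 15 edges.
Vertex 9 has neighbors [3, 5], degree = 2.
Handshaking lemma: 2 * 15 = 30.
A tree on 12 vertices has 11 edges. This graph has 15 edges (4 extra). Not a tree.
Number of triangles = 3.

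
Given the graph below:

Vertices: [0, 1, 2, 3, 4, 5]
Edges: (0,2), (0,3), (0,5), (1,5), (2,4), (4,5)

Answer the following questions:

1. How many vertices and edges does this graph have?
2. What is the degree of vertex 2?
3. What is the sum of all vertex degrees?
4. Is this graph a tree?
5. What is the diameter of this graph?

Count: 6 vertices, 6 edges.
Vertex 2 has neighbors [0, 4], degree = 2.
Handshaking lemma: 2 * 6 = 12.
A tree on 6 vertices has 5 edges. This graph has 6 edges (1 extra). Not a tree.
Diameter (longest shortest path) = 3.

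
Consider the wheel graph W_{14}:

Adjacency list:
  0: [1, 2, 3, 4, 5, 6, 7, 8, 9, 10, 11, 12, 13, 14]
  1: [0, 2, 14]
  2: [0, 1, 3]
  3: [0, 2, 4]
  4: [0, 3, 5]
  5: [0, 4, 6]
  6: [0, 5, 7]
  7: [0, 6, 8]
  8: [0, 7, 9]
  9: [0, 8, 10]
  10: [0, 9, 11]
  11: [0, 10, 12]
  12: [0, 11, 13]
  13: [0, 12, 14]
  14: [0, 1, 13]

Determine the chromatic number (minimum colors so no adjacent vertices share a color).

W_{14} = C_{14} plus a hub adjacent to every cycle vertex.
The outer cycle needs 2 colors (even cycle); the hub is adjacent to all of them so needs a fresh color.
Chromatic number = 2 + 1 = 3.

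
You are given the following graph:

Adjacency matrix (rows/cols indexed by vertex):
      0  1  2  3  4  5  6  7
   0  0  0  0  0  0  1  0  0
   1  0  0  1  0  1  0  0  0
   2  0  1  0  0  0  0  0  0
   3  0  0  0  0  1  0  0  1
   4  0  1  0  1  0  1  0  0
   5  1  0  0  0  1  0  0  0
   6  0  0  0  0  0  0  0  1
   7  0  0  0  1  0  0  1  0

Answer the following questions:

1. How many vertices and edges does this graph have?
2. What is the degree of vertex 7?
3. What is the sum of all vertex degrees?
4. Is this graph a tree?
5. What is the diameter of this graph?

Count: 8 vertices, 7 edges.
Vertex 7 has neighbors [3, 6], degree = 2.
Handshaking lemma: 2 * 7 = 14.
A graph is a tree iff it is connected and has exactly n-1 edges. This graph is connected (all 8 vertices in one component) and has 8-1 = 7 edges. It is a tree.
Diameter (longest shortest path) = 5.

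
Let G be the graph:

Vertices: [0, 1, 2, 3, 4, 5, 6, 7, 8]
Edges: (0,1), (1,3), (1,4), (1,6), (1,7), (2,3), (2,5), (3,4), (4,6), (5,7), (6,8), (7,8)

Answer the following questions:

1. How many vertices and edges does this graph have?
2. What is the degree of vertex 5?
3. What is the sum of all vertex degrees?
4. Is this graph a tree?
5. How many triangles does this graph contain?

Count: 9 vertices, 12 edges.
Vertex 5 has neighbors [2, 7], degree = 2.
Handshaking lemma: 2 * 12 = 24.
A tree on 9 vertices has 8 edges. This graph has 12 edges (4 extra). Not a tree.
Number of triangles = 2.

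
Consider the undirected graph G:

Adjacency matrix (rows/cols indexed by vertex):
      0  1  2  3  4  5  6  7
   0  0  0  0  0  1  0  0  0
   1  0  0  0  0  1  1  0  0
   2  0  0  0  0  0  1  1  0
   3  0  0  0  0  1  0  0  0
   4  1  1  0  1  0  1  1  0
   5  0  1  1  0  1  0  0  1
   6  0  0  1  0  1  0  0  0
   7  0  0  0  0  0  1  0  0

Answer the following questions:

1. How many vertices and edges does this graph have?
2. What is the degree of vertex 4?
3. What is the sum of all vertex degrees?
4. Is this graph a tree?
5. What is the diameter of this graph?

Count: 8 vertices, 9 edges.
Vertex 4 has neighbors [0, 1, 3, 5, 6], degree = 5.
Handshaking lemma: 2 * 9 = 18.
A tree on 8 vertices has 7 edges. This graph has 9 edges (2 extra). Not a tree.
Diameter (longest shortest path) = 3.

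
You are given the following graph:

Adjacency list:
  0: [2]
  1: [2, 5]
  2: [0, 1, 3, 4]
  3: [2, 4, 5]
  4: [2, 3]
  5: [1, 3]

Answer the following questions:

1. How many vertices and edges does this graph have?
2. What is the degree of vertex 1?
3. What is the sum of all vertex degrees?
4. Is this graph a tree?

Count: 6 vertices, 7 edges.
Vertex 1 has neighbors [2, 5], degree = 2.
Handshaking lemma: 2 * 7 = 14.
A tree on 6 vertices has 5 edges. This graph has 7 edges (2 extra). Not a tree.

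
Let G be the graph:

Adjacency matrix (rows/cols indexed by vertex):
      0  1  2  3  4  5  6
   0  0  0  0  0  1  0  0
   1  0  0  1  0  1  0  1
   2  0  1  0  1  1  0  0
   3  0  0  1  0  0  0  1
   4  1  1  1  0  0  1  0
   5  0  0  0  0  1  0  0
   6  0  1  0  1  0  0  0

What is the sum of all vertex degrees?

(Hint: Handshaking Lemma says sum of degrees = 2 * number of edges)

Count edges: 8 edges.
By Handshaking Lemma: sum of degrees = 2 * 8 = 16.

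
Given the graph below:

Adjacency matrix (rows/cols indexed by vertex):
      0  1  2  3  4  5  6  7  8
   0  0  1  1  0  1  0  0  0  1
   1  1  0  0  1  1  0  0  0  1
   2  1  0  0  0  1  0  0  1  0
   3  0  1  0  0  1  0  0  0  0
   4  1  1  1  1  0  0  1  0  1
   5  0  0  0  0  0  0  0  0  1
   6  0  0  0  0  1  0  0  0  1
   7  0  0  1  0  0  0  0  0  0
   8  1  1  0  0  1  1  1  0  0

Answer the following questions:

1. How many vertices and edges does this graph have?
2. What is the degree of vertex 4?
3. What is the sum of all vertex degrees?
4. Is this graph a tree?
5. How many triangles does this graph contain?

Count: 9 vertices, 14 edges.
Vertex 4 has neighbors [0, 1, 2, 3, 6, 8], degree = 6.
Handshaking lemma: 2 * 14 = 28.
A tree on 9 vertices has 8 edges. This graph has 14 edges (6 extra). Not a tree.
Number of triangles = 7.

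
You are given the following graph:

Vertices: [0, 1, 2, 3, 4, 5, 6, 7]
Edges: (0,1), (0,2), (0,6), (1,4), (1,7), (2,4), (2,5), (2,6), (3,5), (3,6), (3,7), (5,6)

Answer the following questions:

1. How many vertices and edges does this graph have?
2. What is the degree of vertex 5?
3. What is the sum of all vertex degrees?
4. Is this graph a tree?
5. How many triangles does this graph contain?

Count: 8 vertices, 12 edges.
Vertex 5 has neighbors [2, 3, 6], degree = 3.
Handshaking lemma: 2 * 12 = 24.
A tree on 8 vertices has 7 edges. This graph has 12 edges (5 extra). Not a tree.
Number of triangles = 3.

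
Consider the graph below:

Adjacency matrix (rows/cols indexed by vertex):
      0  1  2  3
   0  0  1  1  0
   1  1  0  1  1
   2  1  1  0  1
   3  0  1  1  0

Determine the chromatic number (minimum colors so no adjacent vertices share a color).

The graph has a maximum clique of size 3 (lower bound on chromatic number).
A valid 3-coloring: {0: 2, 1: 0, 2: 1, 3: 2}.
Chromatic number = 3.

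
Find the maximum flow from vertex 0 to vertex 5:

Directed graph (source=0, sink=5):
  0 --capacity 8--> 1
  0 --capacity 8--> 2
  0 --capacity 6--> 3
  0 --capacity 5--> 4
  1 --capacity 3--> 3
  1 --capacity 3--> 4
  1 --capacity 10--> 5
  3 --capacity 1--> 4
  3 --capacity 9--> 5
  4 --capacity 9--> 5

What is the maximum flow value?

Computing max flow:
  Flow on (0->1): 8/8
  Flow on (0->3): 6/6
  Flow on (0->4): 5/5
  Flow on (1->5): 8/10
  Flow on (3->5): 6/9
  Flow on (4->5): 5/9
Maximum flow = 19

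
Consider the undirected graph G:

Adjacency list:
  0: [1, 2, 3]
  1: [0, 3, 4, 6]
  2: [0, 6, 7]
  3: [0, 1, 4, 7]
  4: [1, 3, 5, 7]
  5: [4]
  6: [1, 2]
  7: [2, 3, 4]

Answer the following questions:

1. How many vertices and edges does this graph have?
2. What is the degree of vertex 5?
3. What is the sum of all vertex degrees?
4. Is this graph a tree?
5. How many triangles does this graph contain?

Count: 8 vertices, 12 edges.
Vertex 5 has neighbors [4], degree = 1.
Handshaking lemma: 2 * 12 = 24.
A tree on 8 vertices has 7 edges. This graph has 12 edges (5 extra). Not a tree.
Number of triangles = 3.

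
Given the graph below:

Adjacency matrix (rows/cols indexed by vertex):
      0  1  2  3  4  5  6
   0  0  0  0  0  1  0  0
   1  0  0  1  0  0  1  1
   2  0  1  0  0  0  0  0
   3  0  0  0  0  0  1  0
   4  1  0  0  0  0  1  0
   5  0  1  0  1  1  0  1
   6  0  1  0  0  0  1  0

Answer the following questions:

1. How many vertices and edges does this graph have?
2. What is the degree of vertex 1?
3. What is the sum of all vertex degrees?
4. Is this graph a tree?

Count: 7 vertices, 7 edges.
Vertex 1 has neighbors [2, 5, 6], degree = 3.
Handshaking lemma: 2 * 7 = 14.
A tree on 7 vertices has 6 edges. This graph has 7 edges (1 extra). Not a tree.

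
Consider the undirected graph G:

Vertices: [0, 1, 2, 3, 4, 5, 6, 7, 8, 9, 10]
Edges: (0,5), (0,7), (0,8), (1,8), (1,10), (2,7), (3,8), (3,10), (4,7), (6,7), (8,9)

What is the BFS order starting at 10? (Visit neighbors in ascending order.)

BFS from vertex 10 (neighbors processed in ascending order):
Visit order: 10, 1, 3, 8, 0, 9, 5, 7, 2, 4, 6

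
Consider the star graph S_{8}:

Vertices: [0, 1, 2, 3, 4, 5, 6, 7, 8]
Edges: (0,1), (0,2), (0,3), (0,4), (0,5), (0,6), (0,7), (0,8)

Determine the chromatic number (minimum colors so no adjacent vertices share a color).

S_{8} has one hub adjacent to 8 leaves; leaves are pairwise non-adjacent.
Color the hub 0 and every leaf 1.
Chromatic number = 2.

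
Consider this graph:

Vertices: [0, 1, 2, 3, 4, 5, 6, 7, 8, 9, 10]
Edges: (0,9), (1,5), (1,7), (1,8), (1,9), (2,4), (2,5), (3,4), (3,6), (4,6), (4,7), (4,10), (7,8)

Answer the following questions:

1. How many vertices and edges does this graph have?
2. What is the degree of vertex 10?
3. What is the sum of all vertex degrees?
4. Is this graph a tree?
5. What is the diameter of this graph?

Count: 11 vertices, 13 edges.
Vertex 10 has neighbors [4], degree = 1.
Handshaking lemma: 2 * 13 = 26.
A tree on 11 vertices has 10 edges. This graph has 13 edges (3 extra). Not a tree.
Diameter (longest shortest path) = 5.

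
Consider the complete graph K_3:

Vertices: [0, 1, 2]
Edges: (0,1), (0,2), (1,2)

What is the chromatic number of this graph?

In K_3, every vertex is adjacent to every other vertex.
Each vertex needs a unique color.
Chromatic number = 3.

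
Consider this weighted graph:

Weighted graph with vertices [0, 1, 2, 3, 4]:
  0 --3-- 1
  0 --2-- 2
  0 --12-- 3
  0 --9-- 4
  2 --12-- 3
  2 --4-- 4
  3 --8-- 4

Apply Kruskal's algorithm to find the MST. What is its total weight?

Applying Kruskal's algorithm (sort edges by weight, add if no cycle):
  Add (0,2) w=2
  Add (0,1) w=3
  Add (2,4) w=4
  Add (3,4) w=8
  Skip (0,4) w=9 (creates cycle)
  Skip (0,3) w=12 (creates cycle)
  Skip (2,3) w=12 (creates cycle)
MST weight = 17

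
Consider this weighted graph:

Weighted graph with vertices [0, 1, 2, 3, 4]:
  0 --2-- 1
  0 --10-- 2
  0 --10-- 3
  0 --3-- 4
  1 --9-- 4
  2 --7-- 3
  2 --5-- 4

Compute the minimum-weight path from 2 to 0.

Using Dijkstra's algorithm from vertex 2:
Shortest path: 2 -> 4 -> 0
Total weight: 5 + 3 = 8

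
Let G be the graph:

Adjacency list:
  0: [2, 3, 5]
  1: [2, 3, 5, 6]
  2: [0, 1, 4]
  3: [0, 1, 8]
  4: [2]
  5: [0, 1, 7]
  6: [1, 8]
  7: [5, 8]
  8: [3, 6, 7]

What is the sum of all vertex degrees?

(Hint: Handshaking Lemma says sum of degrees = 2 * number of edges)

Count edges: 12 edges.
By Handshaking Lemma: sum of degrees = 2 * 12 = 24.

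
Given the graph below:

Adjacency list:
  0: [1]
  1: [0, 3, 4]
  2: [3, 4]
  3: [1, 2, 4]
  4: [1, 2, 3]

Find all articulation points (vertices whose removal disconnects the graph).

An articulation point is a vertex whose removal disconnects the graph.
Articulation points: [1]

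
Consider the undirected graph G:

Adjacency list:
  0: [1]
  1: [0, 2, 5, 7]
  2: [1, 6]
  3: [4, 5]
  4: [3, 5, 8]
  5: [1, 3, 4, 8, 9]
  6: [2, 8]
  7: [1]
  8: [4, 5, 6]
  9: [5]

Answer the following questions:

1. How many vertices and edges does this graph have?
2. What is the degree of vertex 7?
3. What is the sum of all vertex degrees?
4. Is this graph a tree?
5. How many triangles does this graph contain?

Count: 10 vertices, 12 edges.
Vertex 7 has neighbors [1], degree = 1.
Handshaking lemma: 2 * 12 = 24.
A tree on 10 vertices has 9 edges. This graph has 12 edges (3 extra). Not a tree.
Number of triangles = 2.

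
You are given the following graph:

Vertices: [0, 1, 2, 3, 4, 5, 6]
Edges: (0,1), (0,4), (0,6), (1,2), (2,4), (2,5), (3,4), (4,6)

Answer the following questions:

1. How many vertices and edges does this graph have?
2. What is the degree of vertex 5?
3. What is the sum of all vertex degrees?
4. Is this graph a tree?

Count: 7 vertices, 8 edges.
Vertex 5 has neighbors [2], degree = 1.
Handshaking lemma: 2 * 8 = 16.
A tree on 7 vertices has 6 edges. This graph has 8 edges (2 extra). Not a tree.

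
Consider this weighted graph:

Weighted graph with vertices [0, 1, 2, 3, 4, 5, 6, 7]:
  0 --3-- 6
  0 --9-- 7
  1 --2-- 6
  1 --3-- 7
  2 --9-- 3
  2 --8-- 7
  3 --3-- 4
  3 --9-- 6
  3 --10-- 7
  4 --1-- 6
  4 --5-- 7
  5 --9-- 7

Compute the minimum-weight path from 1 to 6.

Using Dijkstra's algorithm from vertex 1:
Shortest path: 1 -> 6
Total weight: 2 = 2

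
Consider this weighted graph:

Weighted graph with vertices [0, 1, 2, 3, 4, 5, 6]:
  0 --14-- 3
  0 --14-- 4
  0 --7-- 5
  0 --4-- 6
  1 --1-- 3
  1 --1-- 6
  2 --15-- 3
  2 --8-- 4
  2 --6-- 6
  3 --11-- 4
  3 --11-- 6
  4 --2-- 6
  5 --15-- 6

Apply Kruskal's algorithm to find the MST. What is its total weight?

Applying Kruskal's algorithm (sort edges by weight, add if no cycle):
  Add (1,3) w=1
  Add (1,6) w=1
  Add (4,6) w=2
  Add (0,6) w=4
  Add (2,6) w=6
  Add (0,5) w=7
  Skip (2,4) w=8 (creates cycle)
  Skip (3,4) w=11 (creates cycle)
  Skip (3,6) w=11 (creates cycle)
  Skip (0,3) w=14 (creates cycle)
  Skip (0,4) w=14 (creates cycle)
  Skip (2,3) w=15 (creates cycle)
  Skip (5,6) w=15 (creates cycle)
MST weight = 21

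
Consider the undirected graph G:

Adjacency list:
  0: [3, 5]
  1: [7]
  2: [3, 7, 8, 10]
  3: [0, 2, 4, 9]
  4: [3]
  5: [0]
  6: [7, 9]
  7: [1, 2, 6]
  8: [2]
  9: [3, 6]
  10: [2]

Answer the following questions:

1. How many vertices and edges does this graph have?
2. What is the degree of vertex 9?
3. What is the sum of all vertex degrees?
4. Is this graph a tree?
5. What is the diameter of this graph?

Count: 11 vertices, 11 edges.
Vertex 9 has neighbors [3, 6], degree = 2.
Handshaking lemma: 2 * 11 = 22.
A tree on 11 vertices has 10 edges. This graph has 11 edges (1 extra). Not a tree.
Diameter (longest shortest path) = 5.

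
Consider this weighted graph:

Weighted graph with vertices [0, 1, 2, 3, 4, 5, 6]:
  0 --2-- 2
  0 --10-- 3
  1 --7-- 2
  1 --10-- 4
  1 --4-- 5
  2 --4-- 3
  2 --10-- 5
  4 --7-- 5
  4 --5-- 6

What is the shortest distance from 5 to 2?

Using Dijkstra's algorithm from vertex 5:
Shortest path: 5 -> 2
Total weight: 10 = 10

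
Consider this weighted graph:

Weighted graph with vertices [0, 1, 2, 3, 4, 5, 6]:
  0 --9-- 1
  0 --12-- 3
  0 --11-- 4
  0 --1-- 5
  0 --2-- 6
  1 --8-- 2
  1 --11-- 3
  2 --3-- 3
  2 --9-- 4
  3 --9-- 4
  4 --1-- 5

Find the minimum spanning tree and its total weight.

Applying Kruskal's algorithm (sort edges by weight, add if no cycle):
  Add (0,5) w=1
  Add (4,5) w=1
  Add (0,6) w=2
  Add (2,3) w=3
  Add (1,2) w=8
  Add (0,1) w=9
  Skip (2,4) w=9 (creates cycle)
  Skip (3,4) w=9 (creates cycle)
  Skip (0,4) w=11 (creates cycle)
  Skip (1,3) w=11 (creates cycle)
  Skip (0,3) w=12 (creates cycle)
MST weight = 24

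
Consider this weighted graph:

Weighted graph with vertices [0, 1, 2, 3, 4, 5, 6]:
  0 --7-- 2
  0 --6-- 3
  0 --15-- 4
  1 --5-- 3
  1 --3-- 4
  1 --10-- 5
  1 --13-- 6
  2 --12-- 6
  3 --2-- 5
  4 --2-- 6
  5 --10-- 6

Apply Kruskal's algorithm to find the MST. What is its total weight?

Applying Kruskal's algorithm (sort edges by weight, add if no cycle):
  Add (3,5) w=2
  Add (4,6) w=2
  Add (1,4) w=3
  Add (1,3) w=5
  Add (0,3) w=6
  Add (0,2) w=7
  Skip (1,5) w=10 (creates cycle)
  Skip (5,6) w=10 (creates cycle)
  Skip (2,6) w=12 (creates cycle)
  Skip (1,6) w=13 (creates cycle)
  Skip (0,4) w=15 (creates cycle)
MST weight = 25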